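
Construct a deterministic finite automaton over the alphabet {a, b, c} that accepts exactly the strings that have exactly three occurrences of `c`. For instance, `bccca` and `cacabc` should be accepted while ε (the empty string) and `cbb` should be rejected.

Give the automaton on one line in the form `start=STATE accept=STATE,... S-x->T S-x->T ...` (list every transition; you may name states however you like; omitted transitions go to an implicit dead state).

Only the number of `c`s matters, and only up to 4. Make a chain q0 → q1 → q2 → q3 → q4 advanced by each `c` (with q4 absorbing); every other symbol self-loops. The accepting set is {q3}.
        a   b   c  
>  q0   q0  q0  q1 
   q1   q1  q1  q2 
   q2   q2  q2  q3 
 * q3   q3  q3  q4 
   q4   q4  q4  q4 
(> = start, * = accepting)

start=q0 accept=q3 q0-a->q0 q0-b->q0 q0-c->q1 q1-a->q1 q1-b->q1 q1-c->q2 q2-a->q2 q2-b->q2 q2-c->q3 q3-a->q3 q3-b->q3 q3-c->q4 q4-a->q4 q4-b->q4 q4-c->q4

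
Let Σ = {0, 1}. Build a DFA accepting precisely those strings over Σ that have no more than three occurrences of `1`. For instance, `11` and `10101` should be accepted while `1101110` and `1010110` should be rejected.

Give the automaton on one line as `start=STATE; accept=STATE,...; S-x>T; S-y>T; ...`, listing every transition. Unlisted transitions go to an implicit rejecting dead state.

Only the number of `1`s matters, and only up to 4. Make a chain A → B → C → D → E advanced by each `1` (with E absorbing); every other symbol self-loops. The accepting set is {A, B, C, D}.
5 states suffice.
       0  1 
>* A   A  B 
 * B   B  C 
 * C   C  D 
 * D   D  E 
   E   E  E 
(> = start, * = accepting)

start=A; accept=A,B,C,D; A-0>A; A-1>B; B-0>B; B-1>C; C-0>C; C-1>D; D-0>D; D-1>E; E-0>E; E-1>E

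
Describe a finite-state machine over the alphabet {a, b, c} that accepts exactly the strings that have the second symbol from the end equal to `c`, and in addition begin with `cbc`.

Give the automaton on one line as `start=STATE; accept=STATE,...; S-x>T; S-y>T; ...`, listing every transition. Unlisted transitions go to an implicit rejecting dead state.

start=s0; accept=s15,s16,s17; s0-a>s1; s0-b>s2; s0-c>s3; s1-a>s4; s1-b>s5; s1-c>s6; s2-a>s7; s2-b>s8; s2-c>s9; s3-a>s10; s3-b>s11; s3-c>s12; s4-a>s4; s4-b>s5; s4-c>s6; s5-a>s7; s5-b>s8; s5-c>s9; s6-a>s10; s6-b>s13; s6-c>s12; s7-a>s4; s7-b>s5; s7-c>s6; s8-a>s7; s8-b>s8; s8-c>s9; s9-a>s10; s9-b>s13; s9-c>s12; s10-a>s4; s10-b>s5; s10-c>s6; s11-a>s7; s11-b>s8; s11-c>s14; s12-a>s10; s12-b>s13; s12-c>s12; s13-a>s7; s13-b>s8; s13-c>s9; s14-a>s15; s14-b>s16; s14-c>s17; s15-a>s18; s15-b>s19; s15-c>s20; s16-a>s21; s16-b>s22; s16-c>s14; s17-a>s15; s17-b>s16; s17-c>s17; s18-a>s18; s18-b>s19; s18-c>s20; s19-a>s21; s19-b>s22; s19-c>s14; s20-a>s15; s20-b>s16; s20-c>s17; s21-a>s18; s21-b>s19; s21-c>s20; s22-a>s21; s22-b>s22; s22-c>s14

Handle the two conditions separately and then intersect. The first has 13 states tracking the last 2 symbols read; the second has 5 states tracking whether the input so far still matches the prefix `cbc`. A product state is a pair (one from each), accepting exactly when both do.
With 23 states:
          a    b    c  
>  s0     s1   s2   s3 
   s1     s4   s5   s6 
   s2     s7   s8   s9 
   s3    s10  s11  s12 
   s4     s4   s5   s6 
   s5     s7   s8   s9 
   s6    s10  s13  s12 
   s7     s4   s5   s6 
   s8     s7   s8   s9 
   s9    s10  s13  s12 
   s10    s4   s5   s6 
   s11    s7   s8  s14 
   s12   s10  s13  s12 
   s13    s7   s8   s9 
   s14   s15  s16  s17 
 * s15   s18  s19  s20 
 * s16   s21  s22  s14 
 * s17   s15  s16  s17 
   s18   s18  s19  s20 
   s19   s21  s22  s14 
   s20   s15  s16  s17 
   s21   s18  s19  s20 
   s22   s21  s22  s14 
(> = start, * = accepting)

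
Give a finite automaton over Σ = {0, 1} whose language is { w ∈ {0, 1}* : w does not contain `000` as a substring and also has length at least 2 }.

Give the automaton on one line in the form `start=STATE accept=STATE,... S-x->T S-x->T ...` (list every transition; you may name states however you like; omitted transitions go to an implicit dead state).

Build one automaton per condition and run them in lockstep. One (4 states) tracks partial matches of the forbidden pattern `000`; the other (4 states) tracks the input length, saturating at 3. Each combined state is a pair, one component from each; accept when both components accept.
A 10-state machine:
        0   1  
>  s0   s1  s2 
   s1   s3  s4 
   s2   s5  s4 
 * s3   s6  s7 
 * s4   s8  s7 
 * s5   s9  s7 
   s6   s6  s6 
 * s7   s8  s7 
 * s8   s9  s7 
 * s9   s6  s7 
(> = start, * = accepting)

start=s0 accept=s3,s4,s5,s7,s8,s9 s0-0->s1 s0-1->s2 s1-0->s3 s1-1->s4 s2-0->s5 s2-1->s4 s3-0->s6 s3-1->s7 s4-0->s8 s4-1->s7 s5-0->s9 s5-1->s7 s6-0->s6 s6-1->s6 s7-0->s8 s7-1->s7 s8-0->s9 s8-1->s7 s9-0->s6 s9-1->s7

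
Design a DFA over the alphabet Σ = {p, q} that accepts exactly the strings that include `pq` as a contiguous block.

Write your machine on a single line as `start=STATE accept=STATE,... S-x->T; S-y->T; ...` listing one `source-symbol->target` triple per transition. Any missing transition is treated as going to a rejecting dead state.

Track how much of `pq` has been matched so far: state A is no progress, C is the absorbing accept state reached once `pq` has occurred. Intermediate states record partial matches; on a mismatch, fall back to the longest reusable overlap.
A 3-state machine:
       p  q 
>  A   B  A 
   B   B  C 
 * C   C  C 
(> = start, * = accepting)

start=A; accept=C; A-p->B; A-q->A; B-p->B; B-q->C; C-p->C; C-q->C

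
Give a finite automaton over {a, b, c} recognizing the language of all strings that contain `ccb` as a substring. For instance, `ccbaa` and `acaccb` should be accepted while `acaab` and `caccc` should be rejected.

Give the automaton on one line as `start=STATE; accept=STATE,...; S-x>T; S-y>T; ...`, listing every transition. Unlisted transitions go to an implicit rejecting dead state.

start=S0; accept=S3; S0-a>S0; S0-b>S0; S0-c>S1; S1-a>S0; S1-b>S0; S1-c>S2; S2-a>S0; S2-b>S3; S2-c>S2; S3-a>S3; S3-b>S3; S3-c>S3

Track how much of `ccb` has been matched so far: state S0 is no progress, S3 is the absorbing accept state reached once `ccb` has occurred. Intermediate states record partial matches; on a mismatch, fall back to the longest reusable overlap.
4 states suffice.
        a   b   c  
>  S0   S0  S0  S1 
   S1   S0  S0  S2 
   S2   S0  S3  S2 
 * S3   S3  S3  S3 
(> = start, * = accepting)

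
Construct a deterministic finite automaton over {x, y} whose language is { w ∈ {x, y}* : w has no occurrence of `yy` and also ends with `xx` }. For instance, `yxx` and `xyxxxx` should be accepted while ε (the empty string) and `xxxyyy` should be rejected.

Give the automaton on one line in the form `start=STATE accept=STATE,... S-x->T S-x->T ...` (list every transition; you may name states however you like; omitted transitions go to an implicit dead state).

start=s0 accept=s3 s0-x->s1 s0-y->s2 s1-x->s3 s1-y->s2 s2-x->s1 s2-y->s4 s3-x->s3 s3-y->s2 s4-x->s4 s4-y->s4

Handle the two conditions separately and then intersect. The first has 3 states tracking partial matches of the forbidden pattern `yy`; the second has 3 states tracking how much of the suffix `xx` has currently been matched. A product state is a pair (one from each), accepting exactly when both do. After merging equivalent states the machine shrinks.
A 5-state machine:
        x   y  
>  s0   s1  s2 
   s1   s3  s2 
   s2   s1  s4 
 * s3   s3  s2 
   s4   s4  s4 
(> = start, * = accepting)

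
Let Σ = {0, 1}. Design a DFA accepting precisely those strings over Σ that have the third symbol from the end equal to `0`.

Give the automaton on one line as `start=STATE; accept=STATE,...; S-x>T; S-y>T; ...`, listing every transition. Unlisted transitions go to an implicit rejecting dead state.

Because acceptance depends on a position counted from the end, the machine has to buffer the most recent 3 symbols. Make each state the string of the last up-to-3 symbols read; on input `x` shift the window left and append `x`. Accept when the buffered window has length 3 and begins with `0`.
A 15-state machine:
       0  1 
>  A   B  C 
   B   D  E 
   C   F  G 
   D   H  I 
   E   J  K 
   F   L  M 
   G   N  O 
 * H   H  I 
 * I   J  K 
 * J   L  M 
 * K   N  O 
   L   H  I 
   M   J  K 
   N   L  M 
   O   N  O 
(> = start, * = accepting)

start=A; accept=H,I,J,K; A-0>B; A-1>C; B-0>D; B-1>E; C-0>F; C-1>G; D-0>H; D-1>I; E-0>J; E-1>K; F-0>L; F-1>M; G-0>N; G-1>O; H-0>H; H-1>I; I-0>J; I-1>K; J-0>L; J-1>M; K-0>N; K-1>O; L-0>H; L-1>I; M-0>J; M-1>K; N-0>L; N-1>M; O-0>N; O-1>O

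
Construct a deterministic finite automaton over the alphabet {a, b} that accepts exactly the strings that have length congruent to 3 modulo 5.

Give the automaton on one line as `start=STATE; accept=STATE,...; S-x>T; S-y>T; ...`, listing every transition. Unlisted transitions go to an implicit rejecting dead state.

start=q0; accept=q3; q0-a>q1; q0-b>q1; q1-a>q2; q1-b>q2; q2-a>q3; q2-b>q3; q3-a>q4; q3-b>q4; q4-a>q0; q4-b>q0

Count input length modulo 5: every symbol advances one step around the cycle q0 → q1 → q2 → q3 → q4 → q0. Accept at q3.
        a   b  
>  q0   q1  q1 
   q1   q2  q2 
   q2   q3  q3 
 * q3   q4  q4 
   q4   q0  q0 
(> = start, * = accepting)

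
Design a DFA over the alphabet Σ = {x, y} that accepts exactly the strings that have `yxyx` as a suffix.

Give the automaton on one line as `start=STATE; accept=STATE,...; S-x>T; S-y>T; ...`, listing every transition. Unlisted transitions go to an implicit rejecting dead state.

Remember how much of `yxyx` the current input suffix matches. State A means no match yet; B means the last symbol is `y`; C means the last 2 symbols are `yx`; D means the last 3 symbols are `yxy`; E means the last 4 symbols are `yxyx`. Only E accepts. On a mismatch, fall back to the longest proper suffix that is still a prefix of `yxyx`.
       x  y 
>  A   A  B 
   B   C  B 
   C   A  D 
   D   E  B 
 * E   A  D 
(> = start, * = accepting)

start=A; accept=E; A-x>A; A-y>B; B-x>C; B-y>B; C-x>A; C-y>D; D-x>E; D-y>B; E-x>A; E-y>D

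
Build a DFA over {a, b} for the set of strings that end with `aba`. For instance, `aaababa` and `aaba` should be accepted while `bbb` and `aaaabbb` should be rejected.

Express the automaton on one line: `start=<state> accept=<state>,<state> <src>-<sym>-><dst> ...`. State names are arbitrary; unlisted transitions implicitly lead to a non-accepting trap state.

start=q0 accept=q3 q0-a->q1 q0-b->q0 q1-a->q1 q1-b->q2 q2-a->q3 q2-b->q0 q3-a->q1 q3-b->q2

Remember how much of `aba` the current input suffix matches. State q0 means no match yet; q1 means the last symbol is `a`; q2 means the last 2 symbols are `ab`; q3 means the last 3 symbols are `aba`. Only q3 accepts. On a mismatch, fall back to the longest proper suffix that is still a prefix of `aba`.
With 4 states:
        a   b  
>  q0   q1  q0 
   q1   q1  q2 
   q2   q3  q0 
 * q3   q1  q2 
(> = start, * = accepting)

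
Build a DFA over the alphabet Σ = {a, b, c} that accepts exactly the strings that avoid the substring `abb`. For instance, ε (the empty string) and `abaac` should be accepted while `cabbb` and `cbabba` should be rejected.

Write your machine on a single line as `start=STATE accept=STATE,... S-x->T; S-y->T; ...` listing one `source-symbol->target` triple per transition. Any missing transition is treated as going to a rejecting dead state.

start=q0; accept=q0,q1,q2; q0-a->q1; q0-b->q0; q0-c->q0; q1-a->q1; q1-b->q2; q1-c->q0; q2-a->q1; q2-b->q3; q2-c->q0; q3-a->q3; q3-b->q3; q3-c->q3

Track partial matches of the forbidden pattern `abb`. State q3 is a dead state reached once `abb` has occurred; every other state accepts. q0 means no part of `abb` is currently matched.
4 states suffice.
        a   b   c  
>* q0   q1  q0  q0 
 * q1   q1  q2  q0 
 * q2   q1  q3  q0 
   q3   q3  q3  q3 
(> = start, * = accepting)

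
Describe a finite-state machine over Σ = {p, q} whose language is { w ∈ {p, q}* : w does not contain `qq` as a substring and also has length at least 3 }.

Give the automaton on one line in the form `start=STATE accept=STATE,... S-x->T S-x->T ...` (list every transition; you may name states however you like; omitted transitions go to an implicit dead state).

start=s0 accept=s6,s7 s0-p->s1 s0-q->s2 s1-p->s3 s1-q->s4 s2-p->s3 s2-q->s5 s3-p->s6 s3-q->s7 s4-p->s6 s4-q->s5 s5-p->s5 s5-q->s5 s6-p->s6 s6-q->s7 s7-p->s6 s7-q->s5

Handle the two conditions separately and then intersect. The first has 3 states tracking partial matches of the forbidden pattern `qq`; the second has 5 states tracking the input length, saturating at 4. A product state is a pair (one from each), accepting exactly when both do. Minimizing collapses redundant product states.
8 states suffice.
        p   q  
>  s0   s1  s2 
   s1   s3  s4 
   s2   s3  s5 
   s3   s6  s7 
   s4   s6  s5 
   s5   s5  s5 
 * s6   s6  s7 
 * s7   s6  s5 
(> = start, * = accepting)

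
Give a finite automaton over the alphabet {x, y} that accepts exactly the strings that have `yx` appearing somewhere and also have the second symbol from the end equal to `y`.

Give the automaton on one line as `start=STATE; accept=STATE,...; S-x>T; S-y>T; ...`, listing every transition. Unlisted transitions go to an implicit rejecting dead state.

start=s0; accept=s2,s5; s0-x>s0; s0-y>s1; s1-x>s2; s1-y>s1; s2-x>s3; s2-y>s4; s3-x>s3; s3-y>s4; s4-x>s2; s4-y>s5; s5-x>s2; s5-y>s5

Run two small machines in parallel and take their product. One (3 states) tracks whether and how much of `yx` has been seen; the other (7 states) tracks the last 2 symbols read. Each combined state is a pair, one component from each; accept when both components accept. After merging equivalent states the machine shrinks.
6 states suffice.
        x   y  
>  s0   s0  s1 
   s1   s2  s1 
 * s2   s3  s4 
   s3   s3  s4 
   s4   s2  s5 
 * s5   s2  s5 
(> = start, * = accepting)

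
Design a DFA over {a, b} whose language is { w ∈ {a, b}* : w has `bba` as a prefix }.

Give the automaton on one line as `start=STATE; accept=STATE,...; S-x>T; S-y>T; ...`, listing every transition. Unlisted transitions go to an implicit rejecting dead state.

start=S0; accept=S3; S0-a>S4; S0-b>S1; S1-a>S4; S1-b>S2; S2-a>S3; S2-b>S4; S3-a>S3; S3-b>S3; S4-a>S4; S4-b>S4

Walk along `bba` while the input agrees: from S0 take `b` to S1, and so on. Any deviation drops to the rejecting sink S4. Once S3 is reached the prefix is confirmed and every continuation is accepted.
        a   b  
>  S0   S4  S1 
   S1   S4  S2 
   S2   S3  S4 
 * S3   S3  S3 
   S4   S4  S4 
(> = start, * = accepting)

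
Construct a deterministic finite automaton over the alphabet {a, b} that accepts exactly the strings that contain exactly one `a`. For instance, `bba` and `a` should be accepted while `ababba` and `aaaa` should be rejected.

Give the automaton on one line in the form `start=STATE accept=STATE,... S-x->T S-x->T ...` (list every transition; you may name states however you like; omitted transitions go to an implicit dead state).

start=q0 accept=q1 q0-a->q1 q0-b->q0 q1-a->q2 q1-b->q1 q2-a->q2 q2-b->q2

Only the number of `a`s matters, and only up to 2. Make a chain q0 → q1 → q2 advanced by each `a` (with q2 absorbing); every other symbol self-loops. The accepting set is {q1}.
With 3 states:
        a   b  
>  q0   q1  q0 
 * q1   q2  q1 
   q2   q2  q2 
(> = start, * = accepting)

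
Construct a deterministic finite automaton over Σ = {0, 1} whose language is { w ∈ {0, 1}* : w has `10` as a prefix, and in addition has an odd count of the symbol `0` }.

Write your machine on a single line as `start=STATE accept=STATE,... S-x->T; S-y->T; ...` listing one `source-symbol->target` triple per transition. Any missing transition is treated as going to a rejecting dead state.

Run two small machines in parallel and take their product. The first has 4 states tracking whether the input so far still matches the prefix `10`; the second has 2 states tracking the count of `0`s modulo 2. A product state is a pair (one from each), accepting exactly when both do.
6 states suffice.
        0   1  
>  q0   q1  q2 
   q1   q3  q1 
   q2   q4  q3 
   q3   q1  q3 
 * q4   q5  q4 
   q5   q4  q5 
(> = start, * = accepting)

start=q0; accept=q4; q0-0->q1; q0-1->q2; q1-0->q3; q1-1->q1; q2-0->q4; q2-1->q3; q3-0->q1; q3-1->q3; q4-0->q5; q4-1->q4; q5-0->q4; q5-1->q5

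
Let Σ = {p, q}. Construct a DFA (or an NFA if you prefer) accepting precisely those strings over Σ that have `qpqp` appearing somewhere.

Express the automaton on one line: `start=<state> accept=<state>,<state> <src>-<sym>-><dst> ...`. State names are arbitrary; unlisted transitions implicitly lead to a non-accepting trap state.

start=s0 accept=s4 s0-p->s0 s0-q->s1 s1-p->s2 s1-q->s1 s2-p->s0 s2-q->s3 s3-p->s4 s3-q->s1 s4-p->s4 s4-q->s4

Track how much of `qpqp` has been matched so far: state s0 is no progress, s4 is the absorbing accept state reached once `qpqp` has occurred. Intermediate states record partial matches; on a mismatch, fall back to the longest reusable overlap.
5 states suffice.
        p   q  
>  s0   s0  s1 
   s1   s2  s1 
   s2   s0  s3 
   s3   s4  s1 
 * s4   s4  s4 
(> = start, * = accepting)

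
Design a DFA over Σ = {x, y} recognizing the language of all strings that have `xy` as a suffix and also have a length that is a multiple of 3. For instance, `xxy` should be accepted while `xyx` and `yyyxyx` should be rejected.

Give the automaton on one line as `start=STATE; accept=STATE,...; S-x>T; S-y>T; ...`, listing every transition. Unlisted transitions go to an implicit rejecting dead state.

Build one automaton per condition and run them in lockstep. One (3 states) tracks how much of the suffix `xy` has currently been matched; the other (3 states) tracks the input length modulo 3. Each combined state is a pair, one component from each; accept when both components accept. After merging equivalent states the machine shrinks.
5 states suffice.
        x   y  
>  q0   q1  q1 
   q1   q2  q3 
   q2   q0  q4 
   q3   q0  q0 
 * q4   q1  q1 
(> = start, * = accepting)

start=q0; accept=q4; q0-x>q1; q0-y>q1; q1-x>q2; q1-y>q3; q2-x>q0; q2-y>q4; q3-x>q0; q3-y>q0; q4-x>q1; q4-y>q1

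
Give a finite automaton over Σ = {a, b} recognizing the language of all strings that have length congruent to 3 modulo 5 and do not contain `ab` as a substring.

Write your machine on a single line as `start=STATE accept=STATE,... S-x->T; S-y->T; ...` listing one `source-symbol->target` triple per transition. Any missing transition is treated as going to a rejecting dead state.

start=q0; accept=q6,q7; q0-a->q1; q0-b->q2; q1-a->q3; q1-b->q4; q2-a->q3; q2-b->q5; q3-a->q6; q3-b->q4; q4-a->q4; q4-b->q4; q5-a->q6; q5-b->q7; q6-a->q8; q6-b->q4; q7-a->q8; q7-b->q9; q8-a->q10; q8-b->q4; q9-a->q10; q9-b->q0; q10-a->q1; q10-b->q4

Build one automaton per condition and run them in lockstep. The first has 5 states tracking the input length modulo 5; the second has 3 states tracking partial matches of the forbidden pattern `ab`. A product state is a pair (one from each), accepting exactly when both do. After merging equivalent states the machine shrinks.
An 11-state machine:
          a    b  
>  q0     q1   q2 
   q1     q3   q4 
   q2     q3   q5 
   q3     q6   q4 
   q4     q4   q4 
   q5     q6   q7 
 * q6     q8   q4 
 * q7     q8   q9 
   q8    q10   q4 
   q9    q10   q0 
   q10    q1   q4 
(> = start, * = accepting)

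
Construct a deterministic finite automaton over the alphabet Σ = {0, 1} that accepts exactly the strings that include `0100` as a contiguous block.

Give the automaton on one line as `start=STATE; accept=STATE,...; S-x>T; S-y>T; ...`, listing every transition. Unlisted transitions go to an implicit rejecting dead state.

start=s0; accept=s4; s0-0>s1; s0-1>s0; s1-0>s1; s1-1>s2; s2-0>s3; s2-1>s0; s3-0>s4; s3-1>s2; s4-0>s4; s4-1>s4

Track how much of `0100` has been matched so far: state s0 is no progress, s4 is the absorbing accept state reached once `0100` has occurred. Intermediate states record partial matches; on a mismatch, fall back to the longest reusable overlap.
5 states suffice.
        0   1  
>  s0   s1  s0 
   s1   s1  s2 
   s2   s3  s0 
   s3   s4  s2 
 * s4   s4  s4 
(> = start, * = accepting)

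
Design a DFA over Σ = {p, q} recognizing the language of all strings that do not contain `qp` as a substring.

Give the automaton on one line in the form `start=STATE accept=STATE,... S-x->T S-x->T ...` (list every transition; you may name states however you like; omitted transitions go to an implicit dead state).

Track partial matches of the forbidden pattern `qp`. State C is a dead state reached once `qp` has occurred; every other state accepts. A means no part of `qp` is currently matched.
3 states suffice.
       p  q 
>* A   A  B 
 * B   C  B 
   C   C  C 
(> = start, * = accepting)

start=A accept=A,B A-p->A A-q->B B-p->C B-q->B C-p->C C-q->C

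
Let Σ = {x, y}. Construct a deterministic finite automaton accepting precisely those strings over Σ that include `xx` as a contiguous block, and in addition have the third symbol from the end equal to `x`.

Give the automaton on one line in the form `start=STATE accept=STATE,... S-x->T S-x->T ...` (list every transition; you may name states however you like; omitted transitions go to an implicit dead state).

start=S0 accept=S7,S8,S15,S16 S0-x->S1 S0-y->S2 S1-x->S3 S1-y->S4 S2-x->S5 S2-y->S6 S3-x->S7 S3-y->S8 S4-x->S9 S4-y->S10 S5-x->S11 S5-y->S12 S6-x->S13 S6-y->S14 S7-x->S7 S7-y->S8 S8-x->S15 S8-y->S16 S9-x->S11 S9-y->S12 S10-x->S13 S10-y->S14 S11-x->S7 S11-y->S8 S12-x->S9 S12-y->S10 S13-x->S11 S13-y->S12 S14-x->S13 S14-y->S14 S15-x->S11 S15-y->S17 S16-x->S18 S16-y->S19 S17-x->S15 S17-y->S16 S18-x->S11 S18-y->S17 S19-x->S18 S19-y->S19

Handle the two conditions separately and then intersect. One (3 states) tracks whether and how much of `xx` has been seen; the other (15 states) tracks the last 3 symbols read. Each combined state is a pair, one component from each; accept when both components accept.
With 20 states:
          x    y  
>  S0     S1   S2 
   S1     S3   S4 
   S2     S5   S6 
   S3     S7   S8 
   S4     S9  S10 
   S5    S11  S12 
   S6    S13  S14 
 * S7     S7   S8 
 * S8    S15  S16 
   S9    S11  S12 
   S10   S13  S14 
   S11    S7   S8 
   S12    S9  S10 
   S13   S11  S12 
   S14   S13  S14 
 * S15   S11  S17 
 * S16   S18  S19 
   S17   S15  S16 
   S18   S11  S17 
   S19   S18  S19 
(> = start, * = accepting)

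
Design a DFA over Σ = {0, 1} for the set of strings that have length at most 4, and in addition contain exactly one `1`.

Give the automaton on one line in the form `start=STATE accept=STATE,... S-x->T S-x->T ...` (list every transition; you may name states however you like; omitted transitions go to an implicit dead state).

Build one automaton per condition and run them in lockstep. One (6 states) tracks the input length, saturating at 5; the other (3 states) tracks the count of `1`s, saturating at 2. Each combined state is a pair, one component from each; accept when both components accept. After merging equivalent states the machine shrinks.
9 states suffice.
        0   1  
>  q0   q1  q2 
   q1   q3  q4 
 * q2   q4  q5 
   q3   q6  q7 
 * q4   q7  q5 
   q5   q5  q5 
   q6   q5  q8 
 * q7   q8  q5 
 * q8   q5  q5 
(> = start, * = accepting)

start=q0 accept=q2,q4,q7,q8 q0-0->q1 q0-1->q2 q1-0->q3 q1-1->q4 q2-0->q4 q2-1->q5 q3-0->q6 q3-1->q7 q4-0->q7 q4-1->q5 q5-0->q5 q5-1->q5 q6-0->q5 q6-1->q8 q7-0->q8 q7-1->q5 q8-0->q5 q8-1->q5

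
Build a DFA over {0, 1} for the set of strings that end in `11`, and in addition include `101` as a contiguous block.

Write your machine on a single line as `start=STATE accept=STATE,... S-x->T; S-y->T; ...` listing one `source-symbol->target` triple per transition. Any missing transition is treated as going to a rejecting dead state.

start=q0; accept=q6; q0-0->q0; q0-1->q1; q1-0->q2; q1-1->q3; q2-0->q0; q2-1->q4; q3-0->q2; q3-1->q3; q4-0->q5; q4-1->q6; q5-0->q5; q5-1->q4; q6-0->q5; q6-1->q6

Handle the two conditions separately and then intersect. The first has 3 states tracking how much of the suffix `11` has currently been matched; the second has 4 states tracking whether and how much of `101` has been seen. A product state is a pair (one from each), accepting exactly when both do.
        0   1  
>  q0   q0  q1 
   q1   q2  q3 
   q2   q0  q4 
   q3   q2  q3 
   q4   q5  q6 
   q5   q5  q4 
 * q6   q5  q6 
(> = start, * = accepting)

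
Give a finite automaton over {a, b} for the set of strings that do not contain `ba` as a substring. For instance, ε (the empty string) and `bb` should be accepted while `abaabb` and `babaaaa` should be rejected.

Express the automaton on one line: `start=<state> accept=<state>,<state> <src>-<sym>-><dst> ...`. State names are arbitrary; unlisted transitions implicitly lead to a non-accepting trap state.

This is the complement of 'contains `ba`'. Use the same substring-matching states — s0 through s2 holding how much of `ba` has just been matched — but flip the accepting set: everything except the trap s2 accepts.
3 states suffice.
        a   b  
>* s0   s0  s1 
 * s1   s2  s1 
   s2   s2  s2 
(> = start, * = accepting)

start=s0 accept=s0,s1 s0-a->s0 s0-b->s1 s1-a->s2 s1-b->s1 s2-a->s2 s2-b->s2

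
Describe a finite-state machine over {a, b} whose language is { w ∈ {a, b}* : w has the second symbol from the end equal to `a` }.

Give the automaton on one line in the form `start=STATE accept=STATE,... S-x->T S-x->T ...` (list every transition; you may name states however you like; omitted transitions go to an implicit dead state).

A DFA must remember the last 2 symbols (since which symbol is second-to-last isn't known until the input ends). Use one state per possible window of the last ≤2 symbols; accept from those whose window starts with `a`.
        a   b  
>  q0   q1  q2 
   q1   q3  q4 
   q2   q5  q6 
 * q3   q3  q4 
 * q4   q5  q6 
   q5   q3  q4 
   q6   q5  q6 
(> = start, * = accepting)

start=q0 accept=q3,q4 q0-a->q1 q0-b->q2 q1-a->q3 q1-b->q4 q2-a->q5 q2-b->q6 q3-a->q3 q3-b->q4 q4-a->q5 q4-b->q6 q5-a->q3 q5-b->q4 q6-a->q5 q6-b->q6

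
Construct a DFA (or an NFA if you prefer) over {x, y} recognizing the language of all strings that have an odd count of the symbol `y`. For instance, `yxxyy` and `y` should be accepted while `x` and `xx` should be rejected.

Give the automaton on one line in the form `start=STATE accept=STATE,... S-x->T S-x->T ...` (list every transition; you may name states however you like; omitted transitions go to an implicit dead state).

start=q0 accept=q1 q0-x->q0 q0-y->q1 q1-x->q1 q1-y->q0

The only thing that matters is how many `y`s have appeared, reduced mod 2. Use one state per residue: q0 for 0, …, q1 for 1. Reading `y` moves to the next residue; anything else stays put. q1 is accepting.
        x   y  
>  q0   q0  q1 
 * q1   q1  q0 
(> = start, * = accepting)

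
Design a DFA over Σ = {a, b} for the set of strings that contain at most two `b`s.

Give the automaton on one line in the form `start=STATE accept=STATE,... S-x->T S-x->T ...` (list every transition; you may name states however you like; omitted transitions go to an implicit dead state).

Only the number of `b`s matters, and only up to 3. Make a chain s0 → s1 → s2 → s3 advanced by each `b` (with s3 absorbing); every other symbol self-loops. The accepting set is {s0, s1, s2}.
        a   b  
>* s0   s0  s1 
 * s1   s1  s2 
 * s2   s2  s3 
   s3   s3  s3 
(> = start, * = accepting)

start=s0 accept=s0,s1,s2 s0-a->s0 s0-b->s1 s1-a->s1 s1-b->s2 s2-a->s2 s2-b->s3 s3-a->s3 s3-b->s3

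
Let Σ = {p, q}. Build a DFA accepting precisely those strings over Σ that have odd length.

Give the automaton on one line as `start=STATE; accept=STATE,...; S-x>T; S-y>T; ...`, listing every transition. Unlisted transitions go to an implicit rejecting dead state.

Only the length mod 2 matters, so use a 2-cycle: from any state, every input symbol moves to the next state, wrapping S1 back to S0. Mark S1 accepting.
        p   q  
>  S0   S1  S1 
 * S1   S0  S0 
(> = start, * = accepting)

start=S0; accept=S1; S0-p>S1; S0-q>S1; S1-p>S0; S1-q>S0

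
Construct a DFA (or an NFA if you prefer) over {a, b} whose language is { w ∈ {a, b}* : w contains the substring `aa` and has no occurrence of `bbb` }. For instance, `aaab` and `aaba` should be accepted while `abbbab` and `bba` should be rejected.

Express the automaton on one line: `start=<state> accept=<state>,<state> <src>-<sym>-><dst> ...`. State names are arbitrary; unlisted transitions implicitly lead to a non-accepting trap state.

Run two small machines in parallel and take their product. The first has 3 states tracking whether and how much of `aa` has been seen; the second has 4 states tracking partial matches of the forbidden pattern `bbb`. A product state is a pair (one from each), accepting exactly when both do. Equivalent product states are then merged.
8 states suffice.
        a   b  
>  q0   q1  q2 
   q1   q3  q2 
   q2   q1  q4 
 * q3   q3  q5 
   q4   q1  q6 
 * q5   q3  q7 
   q6   q6  q6 
 * q7   q3  q6 
(> = start, * = accepting)

start=q0 accept=q3,q5,q7 q0-a->q1 q0-b->q2 q1-a->q3 q1-b->q2 q2-a->q1 q2-b->q4 q3-a->q3 q3-b->q5 q4-a->q1 q4-b->q6 q5-a->q3 q5-b->q7 q6-a->q6 q6-b->q6 q7-a->q3 q7-b->q6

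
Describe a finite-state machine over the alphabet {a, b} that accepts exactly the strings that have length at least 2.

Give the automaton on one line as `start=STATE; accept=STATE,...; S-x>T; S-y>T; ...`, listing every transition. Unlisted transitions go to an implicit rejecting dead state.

start=S0; accept=S2,S3; S0-a>S1; S0-b>S1; S1-a>S2; S1-b>S2; S2-a>S3; S2-b>S3; S3-a>S3; S3-b>S3

We only need to distinguish lengths 0, 1, …, 2, and '>2'. Chain S0 → S1 → S2 → S3 on every symbol, with S3 looping. Accepting states: {S2, S3}.
A 4-state machine:
        a   b  
>  S0   S1  S1 
   S1   S2  S2 
 * S2   S3  S3 
 * S3   S3  S3 
(> = start, * = accepting)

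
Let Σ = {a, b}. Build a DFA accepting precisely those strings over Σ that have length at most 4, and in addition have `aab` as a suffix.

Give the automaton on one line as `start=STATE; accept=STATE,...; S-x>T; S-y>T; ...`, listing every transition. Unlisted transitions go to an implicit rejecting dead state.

Build one automaton per condition and run them in lockstep. The first has 6 states tracking the input length, saturating at 5; the second has 4 states tracking how much of the suffix `aab` has currently been matched. A product state is a pair (one from each), accepting exactly when both do.
With 18 states:
          a    b  
>  q0     q1   q2 
   q1     q3   q4 
   q2     q5   q4 
   q3     q6   q7 
   q4     q8   q9 
   q5     q6   q9 
   q6    q10  q11 
 * q7    q12  q13 
   q8    q10  q13 
   q9    q12  q13 
   q10   q14  q15 
 * q11   q16  q17 
   q12   q14  q17 
   q13   q16  q17 
   q14   q14  q15 
   q15   q16  q17 
   q16   q14  q17 
   q17   q16  q17 
(> = start, * = accepting)

start=q0; accept=q7,q11; q0-a>q1; q0-b>q2; q1-a>q3; q1-b>q4; q2-a>q5; q2-b>q4; q3-a>q6; q3-b>q7; q4-a>q8; q4-b>q9; q5-a>q6; q5-b>q9; q6-a>q10; q6-b>q11; q7-a>q12; q7-b>q13; q8-a>q10; q8-b>q13; q9-a>q12; q9-b>q13; q10-a>q14; q10-b>q15; q11-a>q16; q11-b>q17; q12-a>q14; q12-b>q17; q13-a>q16; q13-b>q17; q14-a>q14; q14-b>q15; q15-a>q16; q15-b>q17; q16-a>q14; q16-b>q17; q17-a>q16; q17-b>q17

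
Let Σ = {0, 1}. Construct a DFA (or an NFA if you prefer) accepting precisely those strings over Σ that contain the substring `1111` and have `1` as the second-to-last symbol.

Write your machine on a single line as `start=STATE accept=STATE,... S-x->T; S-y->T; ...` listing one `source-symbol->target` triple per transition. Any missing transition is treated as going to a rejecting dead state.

Run two small machines in parallel and take their product. The first has 5 states tracking whether and how much of `1111` has been seen; the second has 7 states tracking the last 2 symbols read. A product state is a pair (one from each), accepting exactly when both do.
A 12-state machine:
       0  1 
>  A   B  C 
   B   D  E 
   C   F  G 
   D   D  E 
   E   F  G 
   F   D  E 
   G   F  H 
   H   F  I 
 * I   J  I 
 * J   K  L 
   K   K  L 
   L   J  I 
(> = start, * = accepting)

start=A; accept=I,J; A-0->B; A-1->C; B-0->D; B-1->E; C-0->F; C-1->G; D-0->D; D-1->E; E-0->F; E-1->G; F-0->D; F-1->E; G-0->F; G-1->H; H-0->F; H-1->I; I-0->J; I-1->I; J-0->K; J-1->L; K-0->K; K-1->L; L-0->J; L-1->I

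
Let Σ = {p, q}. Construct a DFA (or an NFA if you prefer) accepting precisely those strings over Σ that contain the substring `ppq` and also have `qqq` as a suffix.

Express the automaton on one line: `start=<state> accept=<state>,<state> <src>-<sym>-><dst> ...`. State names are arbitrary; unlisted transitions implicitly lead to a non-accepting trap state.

start=s0 accept=s5 s0-p->s1 s0-q->s0 s1-p->s2 s1-q->s0 s2-p->s2 s2-q->s3 s3-p->s2 s3-q->s4 s4-p->s2 s4-q->s5 s5-p->s2 s5-q->s5

Run two small machines in parallel and take their product. The first has 4 states tracking whether and how much of `ppq` has been seen; the second has 4 states tracking how much of the suffix `qqq` has currently been matched. A product state is a pair (one from each), accepting exactly when both do. Minimizing collapses redundant product states.
With 6 states:
        p   q  
>  s0   s1  s0 
   s1   s2  s0 
   s2   s2  s3 
   s3   s2  s4 
   s4   s2  s5 
 * s5   s2  s5 
(> = start, * = accepting)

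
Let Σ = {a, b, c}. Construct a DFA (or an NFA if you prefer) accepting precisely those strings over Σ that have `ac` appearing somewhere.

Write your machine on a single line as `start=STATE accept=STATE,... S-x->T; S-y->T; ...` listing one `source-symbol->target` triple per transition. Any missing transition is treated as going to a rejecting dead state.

Track how much of `ac` has been matched so far: state q0 is no progress, q2 is the absorbing accept state reached once `ac` has occurred. Intermediate states record partial matches; on a mismatch, fall back to the longest reusable overlap.
With 3 states:
        a   b   c  
>  q0   q1  q0  q0 
   q1   q1  q0  q2 
 * q2   q2  q2  q2 
(> = start, * = accepting)

start=q0; accept=q2; q0-a->q1; q0-b->q0; q0-c->q0; q1-a->q1; q1-b->q0; q1-c->q2; q2-a->q2; q2-b->q2; q2-c->q2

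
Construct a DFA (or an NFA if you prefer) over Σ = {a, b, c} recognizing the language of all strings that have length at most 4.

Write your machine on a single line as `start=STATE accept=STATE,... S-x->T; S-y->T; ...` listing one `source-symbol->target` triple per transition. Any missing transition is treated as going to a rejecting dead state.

We only need to distinguish lengths 0, 1, …, 4, and '>4'. Chain S0 → S1 → S2 → S3 → S4 → S5 on every symbol, with S5 looping. Accepting states: {S0, S1, S2, S3, S4}.
A 6-state machine:
        a   b   c  
>* S0   S1  S1  S1 
 * S1   S2  S2  S2 
 * S2   S3  S3  S3 
 * S3   S4  S4  S4 
 * S4   S5  S5  S5 
   S5   S5  S5  S5 
(> = start, * = accepting)

start=S0; accept=S0,S1,S2,S3,S4; S0-a->S1; S0-b->S1; S0-c->S1; S1-a->S2; S1-b->S2; S1-c->S2; S2-a->S3; S2-b->S3; S2-c->S3; S3-a->S4; S3-b->S4; S3-c->S4; S4-a->S5; S4-b->S5; S4-c->S5; S5-a->S5; S5-b->S5; S5-c->S5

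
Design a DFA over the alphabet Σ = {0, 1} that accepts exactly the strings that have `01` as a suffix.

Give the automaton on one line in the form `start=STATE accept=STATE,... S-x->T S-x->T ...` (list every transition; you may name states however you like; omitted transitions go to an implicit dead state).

Let each state record the length of the longest suffix of the input read so far that is also a prefix of `01`. s1 means the last symbol is `0`; s2 means the last 2 symbols are `01`. Accept only at s2, where the string currently ends in `01`.
A 3-state machine:
        0   1  
>  s0   s1  s0 
   s1   s1  s2 
 * s2   s1  s0 
(> = start, * = accepting)

start=s0 accept=s2 s0-0->s1 s0-1->s0 s1-0->s1 s1-1->s2 s2-0->s1 s2-1->s0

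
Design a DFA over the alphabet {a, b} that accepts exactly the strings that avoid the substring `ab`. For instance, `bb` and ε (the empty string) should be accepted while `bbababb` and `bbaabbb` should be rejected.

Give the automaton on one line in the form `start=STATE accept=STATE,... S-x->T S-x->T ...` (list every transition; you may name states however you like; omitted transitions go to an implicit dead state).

start=s0 accept=s0,s1 s0-a->s1 s0-b->s0 s1-a->s1 s1-b->s2 s2-a->s2 s2-b->s2

This is the complement of 'contains `ab`'. Use the same substring-matching states — s0 through s2 holding how much of `ab` has just been matched — but flip the accepting set: everything except the trap s2 accepts.
A 3-state machine:
        a   b  
>* s0   s1  s0 
 * s1   s1  s2 
   s2   s2  s2 
(> = start, * = accepting)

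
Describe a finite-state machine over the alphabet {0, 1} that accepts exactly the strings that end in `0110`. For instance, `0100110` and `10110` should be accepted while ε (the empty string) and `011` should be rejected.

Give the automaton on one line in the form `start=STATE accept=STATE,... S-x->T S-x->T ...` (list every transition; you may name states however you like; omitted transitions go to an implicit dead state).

start=A accept=E A-0->B A-1->A B-0->B B-1->C C-0->B C-1->D D-0->E D-1->A E-0->B E-1->C

Let each state record the length of the longest suffix of the input read so far that is also a prefix of `0110`. B means the last symbol is `0`; C means the last 2 symbols are `01`; D means the last 3 symbols are `011`; E means the last 4 symbols are `0110`. Accept only at E, where the string currently ends in `0110`.
       0  1 
>  A   B  A 
   B   B  C 
   C   B  D 
   D   E  A 
 * E   B  C 
(> = start, * = accepting)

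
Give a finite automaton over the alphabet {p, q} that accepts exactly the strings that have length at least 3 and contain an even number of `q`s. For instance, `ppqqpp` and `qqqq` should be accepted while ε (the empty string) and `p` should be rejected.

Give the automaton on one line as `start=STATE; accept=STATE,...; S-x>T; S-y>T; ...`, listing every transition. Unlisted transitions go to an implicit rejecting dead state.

Handle the two conditions separately and then intersect. One (5 states) tracks the input length, saturating at 4; the other (2 states) tracks the count of `q`s modulo 2. Each combined state is a pair, one component from each; accept when both components accept.
9 states suffice.
        p   q  
>  S0   S1  S2 
   S1   S3  S4 
   S2   S4  S3 
   S3   S5  S6 
   S4   S6  S5 
 * S5   S7  S8 
   S6   S8  S7 
 * S7   S7  S8 
   S8   S8  S7 
(> = start, * = accepting)

start=S0; accept=S5,S7; S0-p>S1; S0-q>S2; S1-p>S3; S1-q>S4; S2-p>S4; S2-q>S3; S3-p>S5; S3-q>S6; S4-p>S6; S4-q>S5; S5-p>S7; S5-q>S8; S6-p>S8; S6-q>S7; S7-p>S7; S7-q>S8; S8-p>S8; S8-q>S7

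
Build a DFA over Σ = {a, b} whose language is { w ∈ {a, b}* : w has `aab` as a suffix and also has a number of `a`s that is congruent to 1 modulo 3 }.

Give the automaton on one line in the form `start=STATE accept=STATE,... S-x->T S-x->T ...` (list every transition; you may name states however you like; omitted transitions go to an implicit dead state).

start=q0 accept=q5 q0-a->q1 q0-b->q0 q1-a->q2 q1-b->q1 q2-a->q3 q2-b->q2 q3-a->q4 q3-b->q0 q4-a->q2 q4-b->q5 q5-a->q2 q5-b->q1

Handle the two conditions separately and then intersect. The first has 4 states tracking how much of the suffix `aab` has currently been matched; the second has 3 states tracking the count of `a`s modulo 3. A product state is a pair (one from each), accepting exactly when both do. Minimizing collapses redundant product states.
        a   b  
>  q0   q1  q0 
   q1   q2  q1 
   q2   q3  q2 
   q3   q4  q0 
   q4   q2  q5 
 * q5   q2  q1 
(> = start, * = accepting)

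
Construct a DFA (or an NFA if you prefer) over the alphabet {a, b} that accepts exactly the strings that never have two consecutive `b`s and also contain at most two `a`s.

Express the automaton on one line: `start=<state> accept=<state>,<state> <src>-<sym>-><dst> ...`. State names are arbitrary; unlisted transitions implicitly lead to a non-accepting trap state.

start=s0 accept=s0,s1,s2,s3,s4,s7 s0-a->s1 s0-b->s2 s1-a->s3 s1-b->s4 s2-a->s1 s2-b->s5 s3-a->s6 s3-b->s7 s4-a->s3 s4-b->s8 s5-a->s8 s5-b->s5 s6-a->s6 s6-b->s9 s7-a->s6 s7-b->s10 s8-a->s10 s8-b->s8 s9-a->s6 s9-b->s11 s10-a->s11 s10-b->s10 s11-a->s11 s11-b->s11

Build one automaton per condition and run them in lockstep. The first has 3 states tracking partial matches of the forbidden pattern `bb`; the second has 4 states tracking the count of `a`s, saturating at 3. A product state is a pair (one from each), accepting exactly when both do.
          a    b  
>* s0     s1   s2 
 * s1     s3   s4 
 * s2     s1   s5 
 * s3     s6   s7 
 * s4     s3   s8 
   s5     s8   s5 
   s6     s6   s9 
 * s7     s6  s10 
   s8    s10   s8 
   s9     s6  s11 
   s10   s11  s10 
   s11   s11  s11 
(> = start, * = accepting)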